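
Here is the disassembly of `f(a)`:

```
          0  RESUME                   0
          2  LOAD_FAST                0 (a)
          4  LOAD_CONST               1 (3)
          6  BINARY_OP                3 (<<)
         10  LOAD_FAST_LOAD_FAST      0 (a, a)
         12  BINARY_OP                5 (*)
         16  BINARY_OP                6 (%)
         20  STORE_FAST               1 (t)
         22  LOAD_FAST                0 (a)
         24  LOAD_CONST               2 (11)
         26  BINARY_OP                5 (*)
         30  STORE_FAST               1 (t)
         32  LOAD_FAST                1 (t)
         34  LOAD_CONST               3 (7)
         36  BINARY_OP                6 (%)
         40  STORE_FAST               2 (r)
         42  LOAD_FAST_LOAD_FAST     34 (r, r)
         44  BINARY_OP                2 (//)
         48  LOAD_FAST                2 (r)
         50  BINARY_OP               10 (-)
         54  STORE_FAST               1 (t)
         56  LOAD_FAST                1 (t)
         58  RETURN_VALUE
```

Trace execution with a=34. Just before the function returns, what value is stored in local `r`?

LOAD_FAST a → push 34. Stack: [34]
LOAD_CONST → push 3. Stack: [34, 3]
BINARY_OP << → 34 << 3 = 272. Stack: [272]
LOAD_FAST_LOAD_FAST a,a → push 34,34. Stack: [272, 34, 34]
BINARY_OP * → 34 * 34 = 1156. Stack: [272, 1156]
BINARY_OP % → 272 % 1156 = 272. Stack: [272]
STORE_FAST t → t=272. Stack: []
LOAD_FAST a → push 34. Stack: [34]
LOAD_CONST → push 11. Stack: [34, 11]
BINARY_OP * → 34 * 11 = 374. Stack: [374]
STORE_FAST t → t=374. Stack: []
LOAD_FAST t → push 374. Stack: [374]
LOAD_CONST → push 7. Stack: [374, 7]
BINARY_OP % → 374 % 7 = 3. Stack: [3]
STORE_FAST r → r=3. Stack: []
LOAD_FAST_LOAD_FAST r,r → push 3,3. Stack: [3, 3]
BINARY_OP // → 3 // 3 = 1. Stack: [1]
LOAD_FAST r → push 3. Stack: [1, 3]
BINARY_OP - → 1 - 3 = -2. Stack: [-2]
STORE_FAST t → t=-2. Stack: []
LOAD_FAST t → push -2. Stack: [-2]
RETURN_VALUE → return -2.

3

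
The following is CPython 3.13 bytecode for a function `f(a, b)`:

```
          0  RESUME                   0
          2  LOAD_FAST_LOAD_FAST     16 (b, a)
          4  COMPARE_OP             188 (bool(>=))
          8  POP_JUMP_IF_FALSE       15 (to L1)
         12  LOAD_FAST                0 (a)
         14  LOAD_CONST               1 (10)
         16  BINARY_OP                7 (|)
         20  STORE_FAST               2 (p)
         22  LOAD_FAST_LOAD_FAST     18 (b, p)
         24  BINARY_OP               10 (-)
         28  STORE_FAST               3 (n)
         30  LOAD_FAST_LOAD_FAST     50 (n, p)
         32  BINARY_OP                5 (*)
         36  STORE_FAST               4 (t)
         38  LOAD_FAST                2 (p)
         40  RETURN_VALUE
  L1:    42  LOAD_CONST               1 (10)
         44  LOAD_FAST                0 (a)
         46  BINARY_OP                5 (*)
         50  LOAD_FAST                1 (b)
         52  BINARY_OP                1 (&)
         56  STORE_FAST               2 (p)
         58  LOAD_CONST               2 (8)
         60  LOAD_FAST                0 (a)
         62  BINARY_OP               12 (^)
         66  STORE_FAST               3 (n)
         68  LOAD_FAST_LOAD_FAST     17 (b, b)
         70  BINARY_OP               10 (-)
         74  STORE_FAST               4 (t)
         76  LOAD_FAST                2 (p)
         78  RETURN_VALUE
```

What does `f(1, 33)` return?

11

LOAD_FAST_LOAD_FAST b,a → push 33,1. Stack: [33, 1]
COMPARE_OP bool(>=) → 33 vs 1 = True. Stack: [True]
POP_JUMP_IF_FALSE → pop True; no jump. Stack: []
LOAD_FAST a → push 1. Stack: [1]
LOAD_CONST → push 10. Stack: [1, 10]
BINARY_OP | → 1 | 10 = 11. Stack: [11]
STORE_FAST p → p=11. Stack: []
LOAD_FAST_LOAD_FAST b,p → push 33,11. Stack: [33, 11]
BINARY_OP - → 33 - 11 = 22. Stack: [22]
STORE_FAST n → n=22. Stack: []
LOAD_FAST_LOAD_FAST n,p → push 22,11. Stack: [22, 11]
BINARY_OP * → 22 * 11 = 242. Stack: [242]
STORE_FAST t → t=242. Stack: []
LOAD_FAST p → push 11. Stack: [11]
RETURN_VALUE → return 11.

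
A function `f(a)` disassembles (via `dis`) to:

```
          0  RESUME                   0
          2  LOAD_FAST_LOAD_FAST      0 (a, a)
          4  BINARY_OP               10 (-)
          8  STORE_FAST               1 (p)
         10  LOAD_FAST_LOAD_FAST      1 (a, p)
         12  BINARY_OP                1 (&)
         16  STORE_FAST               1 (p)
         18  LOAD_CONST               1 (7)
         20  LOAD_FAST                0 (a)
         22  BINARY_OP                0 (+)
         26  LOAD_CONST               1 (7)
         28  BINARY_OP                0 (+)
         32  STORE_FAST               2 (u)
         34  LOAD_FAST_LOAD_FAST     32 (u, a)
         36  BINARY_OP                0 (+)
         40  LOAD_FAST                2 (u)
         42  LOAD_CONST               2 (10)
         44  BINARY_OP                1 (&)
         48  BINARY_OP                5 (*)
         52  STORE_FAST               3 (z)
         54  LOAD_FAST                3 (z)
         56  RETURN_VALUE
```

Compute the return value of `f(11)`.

LOAD_FAST_LOAD_FAST a,a → push 11,11. Stack: [11, 11]
BINARY_OP - → 11 - 11 = 0. Stack: [0]
STORE_FAST p → p=0. Stack: []
LOAD_FAST_LOAD_FAST a,p → push 11,0. Stack: [11, 0]
BINARY_OP & → 11 & 0 = 0. Stack: [0]
STORE_FAST p → p=0. Stack: []
LOAD_CONST → push 7. Stack: [7]
LOAD_FAST a → push 11. Stack: [7, 11]
BINARY_OP + → 7 + 11 = 18. Stack: [18]
LOAD_CONST → push 7. Stack: [18, 7]
BINARY_OP + → 18 + 7 = 25. Stack: [25]
STORE_FAST u → u=25. Stack: []
LOAD_FAST_LOAD_FAST u,a → push 25,11. Stack: [25, 11]
BINARY_OP + → 25 + 11 = 36. Stack: [36]
LOAD_FAST u → push 25. Stack: [36, 25]
LOAD_CONST → push 10. Stack: [36, 25, 10]
BINARY_OP & → 25 & 10 = 8. Stack: [36, 8]
BINARY_OP * → 36 * 8 = 288. Stack: [288]
STORE_FAST z → z=288. Stack: []
LOAD_FAST z → push 288. Stack: [288]
RETURN_VALUE → return 288.

288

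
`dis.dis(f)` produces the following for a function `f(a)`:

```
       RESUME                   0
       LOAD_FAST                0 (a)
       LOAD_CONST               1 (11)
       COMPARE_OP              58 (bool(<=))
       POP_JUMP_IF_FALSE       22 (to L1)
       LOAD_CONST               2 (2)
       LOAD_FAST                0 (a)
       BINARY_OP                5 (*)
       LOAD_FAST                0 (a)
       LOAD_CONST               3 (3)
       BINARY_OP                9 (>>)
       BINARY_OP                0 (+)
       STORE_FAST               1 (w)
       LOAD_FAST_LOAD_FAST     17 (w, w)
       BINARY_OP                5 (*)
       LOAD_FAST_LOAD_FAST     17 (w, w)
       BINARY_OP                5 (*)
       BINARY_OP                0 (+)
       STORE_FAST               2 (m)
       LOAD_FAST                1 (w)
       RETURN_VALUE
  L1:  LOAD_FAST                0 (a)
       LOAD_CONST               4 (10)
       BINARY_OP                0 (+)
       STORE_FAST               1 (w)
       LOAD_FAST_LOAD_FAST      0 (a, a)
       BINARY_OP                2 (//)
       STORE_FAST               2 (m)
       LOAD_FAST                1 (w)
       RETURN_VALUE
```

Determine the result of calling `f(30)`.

40

LOAD_FAST a → push 30. Stack: [30]
LOAD_CONST → push 11. Stack: [30, 11]
COMPARE_OP bool(<=) → 30 vs 11 = False. Stack: [False]
POP_JUMP_IF_FALSE → pop False; jump. Stack: []
LOAD_FAST a → push 30. Stack: [30]
LOAD_CONST → push 10. Stack: [30, 10]
BINARY_OP + → 30 + 10 = 40. Stack: [40]
STORE_FAST w → w=40. Stack: []
LOAD_FAST_LOAD_FAST a,a → push 30,30. Stack: [30, 30]
BINARY_OP // → 30 // 30 = 1. Stack: [1]
STORE_FAST m → m=1. Stack: []
LOAD_FAST w → push 40. Stack: [40]
RETURN_VALUE → return 40.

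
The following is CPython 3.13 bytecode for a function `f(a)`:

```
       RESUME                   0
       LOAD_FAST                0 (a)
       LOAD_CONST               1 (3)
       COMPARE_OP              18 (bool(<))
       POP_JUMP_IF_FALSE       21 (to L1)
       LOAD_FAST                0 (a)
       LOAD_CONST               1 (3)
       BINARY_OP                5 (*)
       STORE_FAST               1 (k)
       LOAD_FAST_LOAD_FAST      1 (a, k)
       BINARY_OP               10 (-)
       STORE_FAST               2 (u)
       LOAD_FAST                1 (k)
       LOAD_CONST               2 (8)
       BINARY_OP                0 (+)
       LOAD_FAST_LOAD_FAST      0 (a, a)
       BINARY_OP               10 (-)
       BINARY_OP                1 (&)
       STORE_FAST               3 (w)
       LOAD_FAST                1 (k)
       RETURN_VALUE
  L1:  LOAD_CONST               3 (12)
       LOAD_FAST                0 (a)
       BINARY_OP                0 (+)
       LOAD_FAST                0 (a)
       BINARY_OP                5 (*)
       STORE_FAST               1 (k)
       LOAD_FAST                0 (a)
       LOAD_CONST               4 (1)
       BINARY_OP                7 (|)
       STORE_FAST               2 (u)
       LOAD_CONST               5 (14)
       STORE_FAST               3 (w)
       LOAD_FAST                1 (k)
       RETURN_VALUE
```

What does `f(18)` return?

540

LOAD_FAST a → push 18. Stack: [18]
LOAD_CONST → push 3. Stack: [18, 3]
COMPARE_OP bool(<) → 18 vs 3 = False. Stack: [False]
POP_JUMP_IF_FALSE → pop False; jump. Stack: []
LOAD_CONST → push 12. Stack: [12]
LOAD_FAST a → push 18. Stack: [12, 18]
BINARY_OP + → 12 + 18 = 30. Stack: [30]
LOAD_FAST a → push 18. Stack: [30, 18]
BINARY_OP * → 30 * 18 = 540. Stack: [540]
STORE_FAST k → k=540. Stack: []
LOAD_FAST a → push 18. Stack: [18]
LOAD_CONST → push 1. Stack: [18, 1]
BINARY_OP | → 18 | 1 = 19. Stack: [19]
STORE_FAST u → u=19. Stack: []
LOAD_CONST → push 14. Stack: [14]
STORE_FAST w → w=14. Stack: []
LOAD_FAST k → push 540. Stack: [540]
RETURN_VALUE → return 540.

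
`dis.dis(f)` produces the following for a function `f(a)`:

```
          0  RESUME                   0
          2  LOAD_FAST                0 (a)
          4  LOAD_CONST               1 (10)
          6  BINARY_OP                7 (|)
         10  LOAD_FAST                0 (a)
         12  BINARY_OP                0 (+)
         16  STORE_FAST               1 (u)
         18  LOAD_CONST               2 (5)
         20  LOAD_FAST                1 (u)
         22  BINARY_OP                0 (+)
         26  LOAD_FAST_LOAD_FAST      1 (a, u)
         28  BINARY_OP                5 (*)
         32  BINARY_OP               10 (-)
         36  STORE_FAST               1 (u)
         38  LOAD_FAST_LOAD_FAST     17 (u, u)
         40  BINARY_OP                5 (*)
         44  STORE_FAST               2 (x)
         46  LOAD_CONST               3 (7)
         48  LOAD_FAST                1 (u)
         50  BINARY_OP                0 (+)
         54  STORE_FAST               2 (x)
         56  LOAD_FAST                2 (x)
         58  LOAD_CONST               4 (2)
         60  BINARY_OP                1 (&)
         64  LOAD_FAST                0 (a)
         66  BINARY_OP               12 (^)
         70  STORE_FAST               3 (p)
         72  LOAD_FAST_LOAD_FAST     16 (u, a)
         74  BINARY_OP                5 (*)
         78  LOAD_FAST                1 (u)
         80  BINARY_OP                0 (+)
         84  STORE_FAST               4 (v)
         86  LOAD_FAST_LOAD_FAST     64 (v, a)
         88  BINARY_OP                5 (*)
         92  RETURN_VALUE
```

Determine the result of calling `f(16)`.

-170000

LOAD_FAST a → push 16. Stack: [16]
LOAD_CONST → push 10. Stack: [16, 10]
BINARY_OP | → 16 | 10 = 26. Stack: [26]
LOAD_FAST a → push 16. Stack: [26, 16]
BINARY_OP + → 26 + 16 = 42. Stack: [42]
STORE_FAST u → u=42. Stack: []
LOAD_CONST → push 5. Stack: [5]
LOAD_FAST u → push 42. Stack: [5, 42]
BINARY_OP + → 5 + 42 = 47. Stack: [47]
LOAD_FAST_LOAD_FAST a,u → push 16,42. Stack: [47, 16, 42]
BINARY_OP * → 16 * 42 = 672. Stack: [47, 672]
BINARY_OP - → 47 - 672 = -625. Stack: [-625]
STORE_FAST u → u=-625. Stack: []
LOAD_FAST_LOAD_FAST u,u → push -625,-625. Stack: [-625, -625]
BINARY_OP * → -625 * -625 = 390625. Stack: [390625]
STORE_FAST x → x=390625. Stack: []
LOAD_CONST → push 7. Stack: [7]
LOAD_FAST u → push -625. Stack: [7, -625]
BINARY_OP + → 7 + -625 = -618. Stack: [-618]
STORE_FAST x → x=-618. Stack: []
LOAD_FAST x → push -618. Stack: [-618]
LOAD_CONST → push 2. Stack: [-618, 2]
BINARY_OP & → -618 & 2 = 2. Stack: [2]
LOAD_FAST a → push 16. Stack: [2, 16]
BINARY_OP ^ → 2 ^ 16 = 18. Stack: [18]
STORE_FAST p → p=18. Stack: []
LOAD_FAST_LOAD_FAST u,a → push -625,16. Stack: [-625, 16]
BINARY_OP * → -625 * 16 = -10000. Stack: [-10000]
LOAD_FAST u → push -625. Stack: [-10000, -625]
BINARY_OP + → -10000 + -625 = -10625. Stack: [-10625]
STORE_FAST v → v=-10625. Stack: []
LOAD_FAST_LOAD_FAST v,a → push -10625,16. Stack: [-10625, 16]
BINARY_OP * → -10625 * 16 = -170000. Stack: [-170000]
RETURN_VALUE → return -170000.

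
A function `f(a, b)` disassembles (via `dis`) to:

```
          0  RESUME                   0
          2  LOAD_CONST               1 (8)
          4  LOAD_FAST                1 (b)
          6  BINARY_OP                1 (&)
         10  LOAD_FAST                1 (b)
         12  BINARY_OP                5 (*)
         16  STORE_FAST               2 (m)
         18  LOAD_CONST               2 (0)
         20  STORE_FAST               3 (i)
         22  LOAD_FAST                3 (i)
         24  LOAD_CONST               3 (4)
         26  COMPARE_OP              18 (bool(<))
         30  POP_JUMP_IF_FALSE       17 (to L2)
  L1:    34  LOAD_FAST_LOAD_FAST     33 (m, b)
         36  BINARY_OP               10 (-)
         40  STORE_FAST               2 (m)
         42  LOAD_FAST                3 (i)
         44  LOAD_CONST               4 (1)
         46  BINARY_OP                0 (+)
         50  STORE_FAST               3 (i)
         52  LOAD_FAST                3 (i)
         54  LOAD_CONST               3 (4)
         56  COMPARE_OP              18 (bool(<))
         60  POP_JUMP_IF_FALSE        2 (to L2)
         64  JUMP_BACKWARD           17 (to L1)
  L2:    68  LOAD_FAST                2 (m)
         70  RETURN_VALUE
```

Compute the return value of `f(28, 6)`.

LOAD_CONST → push 8. Stack: [8]
LOAD_FAST b → push 6. Stack: [8, 6]
BINARY_OP & → 8 & 6 = 0. Stack: [0]
LOAD_FAST b → push 6. Stack: [0, 6]
BINARY_OP * → 0 * 6 = 0. Stack: [0]
STORE_FAST m → m=0. Stack: []
LOAD_CONST → push 0. Stack: [0]
STORE_FAST i → i=0. Stack: []
LOAD_FAST i → push 0. Stack: [0]
LOAD_CONST → push 4. Stack: [0, 4]
COMPARE_OP bool(<) → 0 vs 4 = True. Stack: [True]
POP_JUMP_IF_FALSE → pop True; no jump. Stack: []
LOAD_FAST_LOAD_FAST m,b → push 0,6. Stack: [0, 6]
BINARY_OP - → 0 - 6 = -6. Stack: [-6]
STORE_FAST m → m=-6. Stack: []
LOAD_FAST i → push 0. Stack: [0]
LOAD_CONST → push 1. Stack: [0, 1]
BINARY_OP + → 0 + 1 = 1. Stack: [1]
STORE_FAST i → i=1. Stack: []
LOAD_FAST i → push 1. Stack: [1]
LOAD_CONST → push 4. Stack: [1, 4]
COMPARE_OP bool(<) → 1 vs 4 = True. Stack: [True]
POP_JUMP_IF_FALSE → pop True; no jump. Stack: []
LOAD_FAST_LOAD_FAST m,b → push -6,6. Stack: [-6, 6]
BINARY_OP - → -6 - 6 = -12. Stack: [-12]
STORE_FAST m → m=-12. Stack: []
LOAD_FAST i → push 1. Stack: [1]
LOAD_CONST → push 1. Stack: [1, 1]
BINARY_OP + → 1 + 1 = 2. Stack: [2]
STORE_FAST i → i=2. Stack: []
LOAD_FAST i → push 2. Stack: [2]
LOAD_CONST → push 4. Stack: [2, 4]
COMPARE_OP bool(<) → 2 vs 4 = True. Stack: [True]
POP_JUMP_IF_FALSE → pop True; no jump. Stack: []
LOAD_FAST_LOAD_FAST m,b → push -12,6. Stack: [-12, 6]
BINARY_OP - → -12 - 6 = -18. Stack: [-18]
STORE_FAST m → m=-18. Stack: []
LOAD_FAST i → push 2. Stack: [2]
LOAD_CONST → push 1. Stack: [2, 1]
BINARY_OP + → 2 + 1 = 3. Stack: [3]
STORE_FAST i → i=3. Stack: []
LOAD_FAST i → push 3. Stack: [3]
LOAD_CONST → push 4. Stack: [3, 4]
COMPARE_OP bool(<) → 3 vs 4 = True. Stack: [True]
POP_JUMP_IF_FALSE → pop True; no jump. Stack: []
LOAD_FAST_LOAD_FAST m,b → push -18,6. Stack: [-18, 6]
BINARY_OP - → -18 - 6 = -24. Stack: [-24]
STORE_FAST m → m=-24. Stack: []
LOAD_FAST i → push 3. Stack: [3]
LOAD_CONST → push 1. Stack: [3, 1]
BINARY_OP + → 3 + 1 = 4. Stack: [4]
STORE_FAST i → i=4. Stack: []
LOAD_FAST i → push 4. Stack: [4]
LOAD_CONST → push 4. Stack: [4, 4]
COMPARE_OP bool(<) → 4 vs 4 = False. Stack: [False]
POP_JUMP_IF_FALSE → pop False; jump. Stack: []
LOAD_FAST m → push -24. Stack: [-24]
RETURN_VALUE → return -24.

-24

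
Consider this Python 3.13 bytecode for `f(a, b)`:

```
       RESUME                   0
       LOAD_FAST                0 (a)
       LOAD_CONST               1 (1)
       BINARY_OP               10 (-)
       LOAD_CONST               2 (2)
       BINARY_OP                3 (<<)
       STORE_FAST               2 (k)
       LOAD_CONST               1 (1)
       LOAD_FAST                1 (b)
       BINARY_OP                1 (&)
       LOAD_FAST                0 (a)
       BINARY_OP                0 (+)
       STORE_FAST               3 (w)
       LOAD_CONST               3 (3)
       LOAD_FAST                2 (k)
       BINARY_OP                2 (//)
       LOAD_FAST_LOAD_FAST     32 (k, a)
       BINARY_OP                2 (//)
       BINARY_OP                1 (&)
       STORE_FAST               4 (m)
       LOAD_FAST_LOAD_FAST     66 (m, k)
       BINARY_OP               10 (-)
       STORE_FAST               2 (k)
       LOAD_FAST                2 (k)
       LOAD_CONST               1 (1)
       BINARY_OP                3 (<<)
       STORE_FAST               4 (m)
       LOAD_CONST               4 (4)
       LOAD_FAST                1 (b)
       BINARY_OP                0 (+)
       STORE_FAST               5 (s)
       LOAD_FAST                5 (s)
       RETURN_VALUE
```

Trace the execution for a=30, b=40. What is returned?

44

LOAD_FAST a → push 30. Stack: [30]
LOAD_CONST → push 1. Stack: [30, 1]
BINARY_OP - → 30 - 1 = 29. Stack: [29]
LOAD_CONST → push 2. Stack: [29, 2]
BINARY_OP << → 29 << 2 = 116. Stack: [116]
STORE_FAST k → k=116. Stack: []
LOAD_CONST → push 1. Stack: [1]
LOAD_FAST b → push 40. Stack: [1, 40]
BINARY_OP & → 1 & 40 = 0. Stack: [0]
LOAD_FAST a → push 30. Stack: [0, 30]
BINARY_OP + → 0 + 30 = 30. Stack: [30]
STORE_FAST w → w=30. Stack: []
LOAD_CONST → push 3. Stack: [3]
LOAD_FAST k → push 116. Stack: [3, 116]
BINARY_OP // → 3 // 116 = 0. Stack: [0]
LOAD_FAST_LOAD_FAST k,a → push 116,30. Stack: [0, 116, 30]
BINARY_OP // → 116 // 30 = 3. Stack: [0, 3]
BINARY_OP & → 0 & 3 = 0. Stack: [0]
STORE_FAST m → m=0. Stack: []
LOAD_FAST_LOAD_FAST m,k → push 0,116. Stack: [0, 116]
BINARY_OP - → 0 - 116 = -116. Stack: [-116]
STORE_FAST k → k=-116. Stack: []
LOAD_FAST k → push -116. Stack: [-116]
LOAD_CONST → push 1. Stack: [-116, 1]
BINARY_OP << → -116 << 1 = -232. Stack: [-232]
STORE_FAST m → m=-232. Stack: []
LOAD_CONST → push 4. Stack: [4]
LOAD_FAST b → push 40. Stack: [4, 40]
BINARY_OP + → 4 + 40 = 44. Stack: [44]
STORE_FAST s → s=44. Stack: []
LOAD_FAST s → push 44. Stack: [44]
RETURN_VALUE → return 44.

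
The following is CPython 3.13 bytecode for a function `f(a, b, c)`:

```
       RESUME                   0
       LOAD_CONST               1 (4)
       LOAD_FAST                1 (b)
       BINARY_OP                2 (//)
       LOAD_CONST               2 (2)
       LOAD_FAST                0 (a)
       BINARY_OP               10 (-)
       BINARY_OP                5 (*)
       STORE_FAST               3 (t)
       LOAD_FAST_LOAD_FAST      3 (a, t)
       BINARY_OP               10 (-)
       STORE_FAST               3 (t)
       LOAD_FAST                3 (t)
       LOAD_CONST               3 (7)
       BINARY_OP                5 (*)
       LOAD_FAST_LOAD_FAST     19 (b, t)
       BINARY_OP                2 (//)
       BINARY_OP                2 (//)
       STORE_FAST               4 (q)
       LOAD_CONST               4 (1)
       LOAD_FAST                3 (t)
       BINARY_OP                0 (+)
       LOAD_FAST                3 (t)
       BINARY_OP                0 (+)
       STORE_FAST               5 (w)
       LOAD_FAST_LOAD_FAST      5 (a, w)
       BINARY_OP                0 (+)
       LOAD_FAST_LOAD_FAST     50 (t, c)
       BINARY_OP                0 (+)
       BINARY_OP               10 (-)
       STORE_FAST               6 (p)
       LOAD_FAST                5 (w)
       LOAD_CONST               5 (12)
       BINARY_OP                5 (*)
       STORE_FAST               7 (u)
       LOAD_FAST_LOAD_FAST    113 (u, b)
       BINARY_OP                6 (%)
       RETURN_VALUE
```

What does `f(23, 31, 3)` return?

6

LOAD_CONST → push 4. Stack: [4]
LOAD_FAST b → push 31. Stack: [4, 31]
BINARY_OP // → 4 // 31 = 0. Stack: [0]
LOAD_CONST → push 2. Stack: [0, 2]
LOAD_FAST a → push 23. Stack: [0, 2, 23]
BINARY_OP - → 2 - 23 = -21. Stack: [0, -21]
BINARY_OP * → 0 * -21 = 0. Stack: [0]
STORE_FAST t → t=0. Stack: []
LOAD_FAST_LOAD_FAST a,t → push 23,0. Stack: [23, 0]
BINARY_OP - → 23 - 0 = 23. Stack: [23]
STORE_FAST t → t=23. Stack: []
LOAD_FAST t → push 23. Stack: [23]
LOAD_CONST → push 7. Stack: [23, 7]
BINARY_OP * → 23 * 7 = 161. Stack: [161]
LOAD_FAST_LOAD_FAST b,t → push 31,23. Stack: [161, 31, 23]
BINARY_OP // → 31 // 23 = 1. Stack: [161, 1]
BINARY_OP // → 161 // 1 = 161. Stack: [161]
STORE_FAST q → q=161. Stack: []
LOAD_CONST → push 1. Stack: [1]
LOAD_FAST t → push 23. Stack: [1, 23]
BINARY_OP + → 1 + 23 = 24. Stack: [24]
LOAD_FAST t → push 23. Stack: [24, 23]
BINARY_OP + → 24 + 23 = 47. Stack: [47]
STORE_FAST w → w=47. Stack: []
LOAD_FAST_LOAD_FAST a,w → push 23,47. Stack: [23, 47]
BINARY_OP + → 23 + 47 = 70. Stack: [70]
LOAD_FAST_LOAD_FAST t,c → push 23,3. Stack: [70, 23, 3]
BINARY_OP + → 23 + 3 = 26. Stack: [70, 26]
BINARY_OP - → 70 - 26 = 44. Stack: [44]
STORE_FAST p → p=44. Stack: []
LOAD_FAST w → push 47. Stack: [47]
LOAD_CONST → push 12. Stack: [47, 12]
BINARY_OP * → 47 * 12 = 564. Stack: [564]
STORE_FAST u → u=564. Stack: []
LOAD_FAST_LOAD_FAST u,b → push 564,31. Stack: [564, 31]
BINARY_OP % → 564 % 31 = 6. Stack: [6]
RETURN_VALUE → return 6.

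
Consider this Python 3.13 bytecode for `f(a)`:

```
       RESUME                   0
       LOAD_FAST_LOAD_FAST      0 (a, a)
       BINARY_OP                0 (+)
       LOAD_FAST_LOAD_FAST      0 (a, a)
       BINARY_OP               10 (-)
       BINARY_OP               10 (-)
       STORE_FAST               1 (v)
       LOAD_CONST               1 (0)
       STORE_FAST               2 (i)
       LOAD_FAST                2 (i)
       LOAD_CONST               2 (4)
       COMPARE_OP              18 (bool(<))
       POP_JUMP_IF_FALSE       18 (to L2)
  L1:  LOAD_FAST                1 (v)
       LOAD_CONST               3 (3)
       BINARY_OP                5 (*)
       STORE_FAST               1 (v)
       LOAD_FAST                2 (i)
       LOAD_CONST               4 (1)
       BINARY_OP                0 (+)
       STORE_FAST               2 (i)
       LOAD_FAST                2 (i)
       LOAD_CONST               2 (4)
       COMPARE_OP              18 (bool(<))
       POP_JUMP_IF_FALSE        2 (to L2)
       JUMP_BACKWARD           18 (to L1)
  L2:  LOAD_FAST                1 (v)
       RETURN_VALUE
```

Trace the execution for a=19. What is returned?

LOAD_FAST_LOAD_FAST a,a → push 19,19. Stack: [19, 19]
BINARY_OP + → 19 + 19 = 38. Stack: [38]
LOAD_FAST_LOAD_FAST a,a → push 19,19. Stack: [38, 19, 19]
BINARY_OP - → 19 - 19 = 0. Stack: [38, 0]
BINARY_OP - → 38 - 0 = 38. Stack: [38]
STORE_FAST v → v=38. Stack: []
LOAD_CONST → push 0. Stack: [0]
STORE_FAST i → i=0. Stack: []
LOAD_FAST i → push 0. Stack: [0]
LOAD_CONST → push 4. Stack: [0, 4]
COMPARE_OP bool(<) → 0 vs 4 = True. Stack: [True]
POP_JUMP_IF_FALSE → pop True; no jump. Stack: []
LOAD_FAST v → push 38. Stack: [38]
LOAD_CONST → push 3. Stack: [38, 3]
BINARY_OP * → 38 * 3 = 114. Stack: [114]
STORE_FAST v → v=114. Stack: []
LOAD_FAST i → push 0. Stack: [0]
LOAD_CONST → push 1. Stack: [0, 1]
BINARY_OP + → 0 + 1 = 1. Stack: [1]
STORE_FAST i → i=1. Stack: []
LOAD_FAST i → push 1. Stack: [1]
LOAD_CONST → push 4. Stack: [1, 4]
COMPARE_OP bool(<) → 1 vs 4 = True. Stack: [True]
POP_JUMP_IF_FALSE → pop True; no jump. Stack: []
LOAD_FAST v → push 114. Stack: [114]
LOAD_CONST → push 3. Stack: [114, 3]
BINARY_OP * → 114 * 3 = 342. Stack: [342]
STORE_FAST v → v=342. Stack: []
LOAD_FAST i → push 1. Stack: [1]
LOAD_CONST → push 1. Stack: [1, 1]
BINARY_OP + → 1 + 1 = 2. Stack: [2]
STORE_FAST i → i=2. Stack: []
LOAD_FAST i → push 2. Stack: [2]
LOAD_CONST → push 4. Stack: [2, 4]
COMPARE_OP bool(<) → 2 vs 4 = True. Stack: [True]
POP_JUMP_IF_FALSE → pop True; no jump. Stack: []
LOAD_FAST v → push 342. Stack: [342]
LOAD_CONST → push 3. Stack: [342, 3]
BINARY_OP * → 342 * 3 = 1026. Stack: [1026]
STORE_FAST v → v=1026. Stack: []
LOAD_FAST i → push 2. Stack: [2]
LOAD_CONST → push 1. Stack: [2, 1]
BINARY_OP + → 2 + 1 = 3. Stack: [3]
STORE_FAST i → i=3. Stack: []
LOAD_FAST i → push 3. Stack: [3]
LOAD_CONST → push 4. Stack: [3, 4]
COMPARE_OP bool(<) → 3 vs 4 = True. Stack: [True]
POP_JUMP_IF_FALSE → pop True; no jump. Stack: []
LOAD_FAST v → push 1026. Stack: [1026]
LOAD_CONST → push 3. Stack: [1026, 3]
BINARY_OP * → 1026 * 3 = 3078. Stack: [3078]
STORE_FAST v → v=3078. Stack: []
LOAD_FAST i → push 3. Stack: [3]
LOAD_CONST → push 1. Stack: [3, 1]
BINARY_OP + → 3 + 1 = 4. Stack: [4]
STORE_FAST i → i=4. Stack: []
LOAD_FAST i → push 4. Stack: [4]
LOAD_CONST → push 4. Stack: [4, 4]
COMPARE_OP bool(<) → 4 vs 4 = False. Stack: [False]
POP_JUMP_IF_FALSE → pop False; jump. Stack: []
LOAD_FAST v → push 3078. Stack: [3078]
RETURN_VALUE → return 3078.

3078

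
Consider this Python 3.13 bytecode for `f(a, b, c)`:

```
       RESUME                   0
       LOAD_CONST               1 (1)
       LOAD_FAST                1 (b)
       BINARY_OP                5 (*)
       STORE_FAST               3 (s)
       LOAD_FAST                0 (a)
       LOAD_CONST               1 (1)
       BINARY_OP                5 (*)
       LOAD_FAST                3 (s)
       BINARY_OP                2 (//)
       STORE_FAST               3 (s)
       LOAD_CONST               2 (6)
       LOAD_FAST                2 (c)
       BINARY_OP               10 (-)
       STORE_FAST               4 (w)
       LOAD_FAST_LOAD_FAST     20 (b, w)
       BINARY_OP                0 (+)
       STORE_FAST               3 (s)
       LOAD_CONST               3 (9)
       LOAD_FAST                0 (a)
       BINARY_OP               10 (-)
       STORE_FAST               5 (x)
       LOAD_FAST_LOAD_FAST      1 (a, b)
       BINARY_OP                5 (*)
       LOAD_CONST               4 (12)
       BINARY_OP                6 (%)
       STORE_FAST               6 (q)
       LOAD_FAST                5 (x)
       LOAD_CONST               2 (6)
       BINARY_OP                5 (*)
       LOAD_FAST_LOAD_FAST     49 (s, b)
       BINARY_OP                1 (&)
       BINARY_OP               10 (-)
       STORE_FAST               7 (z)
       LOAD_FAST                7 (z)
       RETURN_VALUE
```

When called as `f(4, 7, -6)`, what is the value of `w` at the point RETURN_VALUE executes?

LOAD_CONST → push 1. Stack: [1]
LOAD_FAST b → push 7. Stack: [1, 7]
BINARY_OP * → 1 * 7 = 7. Stack: [7]
STORE_FAST s → s=7. Stack: []
LOAD_FAST a → push 4. Stack: [4]
LOAD_CONST → push 1. Stack: [4, 1]
BINARY_OP * → 4 * 1 = 4. Stack: [4]
LOAD_FAST s → push 7. Stack: [4, 7]
BINARY_OP // → 4 // 7 = 0. Stack: [0]
STORE_FAST s → s=0. Stack: []
LOAD_CONST → push 6. Stack: [6]
LOAD_FAST c → push -6. Stack: [6, -6]
BINARY_OP - → 6 - -6 = 12. Stack: [12]
STORE_FAST w → w=12. Stack: []
LOAD_FAST_LOAD_FAST b,w → push 7,12. Stack: [7, 12]
BINARY_OP + → 7 + 12 = 19. Stack: [19]
STORE_FAST s → s=19. Stack: []
LOAD_CONST → push 9. Stack: [9]
LOAD_FAST a → push 4. Stack: [9, 4]
BINARY_OP - → 9 - 4 = 5. Stack: [5]
STORE_FAST x → x=5. Stack: []
LOAD_FAST_LOAD_FAST a,b → push 4,7. Stack: [4, 7]
BINARY_OP * → 4 * 7 = 28. Stack: [28]
LOAD_CONST → push 12. Stack: [28, 12]
BINARY_OP % → 28 % 12 = 4. Stack: [4]
STORE_FAST q → q=4. Stack: []
LOAD_FAST x → push 5. Stack: [5]
LOAD_CONST → push 6. Stack: [5, 6]
BINARY_OP * → 5 * 6 = 30. Stack: [30]
LOAD_FAST_LOAD_FAST s,b → push 19,7. Stack: [30, 19, 7]
BINARY_OP & → 19 & 7 = 3. Stack: [30, 3]
BINARY_OP - → 30 - 3 = 27. Stack: [27]
STORE_FAST z → z=27. Stack: []
LOAD_FAST z → push 27. Stack: [27]
RETURN_VALUE → return 27.

12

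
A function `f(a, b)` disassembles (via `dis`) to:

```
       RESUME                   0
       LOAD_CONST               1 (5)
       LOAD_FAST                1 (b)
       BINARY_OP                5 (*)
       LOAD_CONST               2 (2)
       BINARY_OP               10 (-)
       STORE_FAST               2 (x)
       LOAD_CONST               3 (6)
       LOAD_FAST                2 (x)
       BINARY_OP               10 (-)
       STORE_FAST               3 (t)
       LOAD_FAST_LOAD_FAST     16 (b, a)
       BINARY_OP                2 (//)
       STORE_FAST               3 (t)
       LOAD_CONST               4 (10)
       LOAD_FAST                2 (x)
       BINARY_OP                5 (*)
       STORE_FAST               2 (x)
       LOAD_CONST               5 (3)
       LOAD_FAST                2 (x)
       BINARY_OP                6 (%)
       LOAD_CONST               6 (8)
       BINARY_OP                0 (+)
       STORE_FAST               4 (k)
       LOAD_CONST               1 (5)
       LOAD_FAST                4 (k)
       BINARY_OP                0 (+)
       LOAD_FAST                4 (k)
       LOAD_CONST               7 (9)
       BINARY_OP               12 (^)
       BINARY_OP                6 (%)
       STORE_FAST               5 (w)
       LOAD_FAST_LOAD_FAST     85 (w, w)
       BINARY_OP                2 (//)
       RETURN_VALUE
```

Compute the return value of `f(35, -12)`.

LOAD_CONST → push 5. Stack: [5]
LOAD_FAST b → push -12. Stack: [5, -12]
BINARY_OP * → 5 * -12 = -60. Stack: [-60]
LOAD_CONST → push 2. Stack: [-60, 2]
BINARY_OP - → -60 - 2 = -62. Stack: [-62]
STORE_FAST x → x=-62. Stack: []
LOAD_CONST → push 6. Stack: [6]
LOAD_FAST x → push -62. Stack: [6, -62]
BINARY_OP - → 6 - -62 = 68. Stack: [68]
STORE_FAST t → t=68. Stack: []
LOAD_FAST_LOAD_FAST b,a → push -12,35. Stack: [-12, 35]
BINARY_OP // → -12 // 35 = -1. Stack: [-1]
STORE_FAST t → t=-1. Stack: []
LOAD_CONST → push 10. Stack: [10]
LOAD_FAST x → push -62. Stack: [10, -62]
BINARY_OP * → 10 * -62 = -620. Stack: [-620]
STORE_FAST x → x=-620. Stack: []
LOAD_CONST → push 3. Stack: [3]
LOAD_FAST x → push -620. Stack: [3, -620]
BINARY_OP % → 3 % -620 = -617. Stack: [-617]
LOAD_CONST → push 8. Stack: [-617, 8]
BINARY_OP + → -617 + 8 = -609. Stack: [-609]
STORE_FAST k → k=-609. Stack: []
LOAD_CONST → push 5. Stack: [5]
LOAD_FAST k → push -609. Stack: [5, -609]
BINARY_OP + → 5 + -609 = -604. Stack: [-604]
LOAD_FAST k → push -609. Stack: [-604, -609]
LOAD_CONST → push 9. Stack: [-604, -609, 9]
BINARY_OP ^ → -609 ^ 9 = -618. Stack: [-604, -618]
BINARY_OP % → -604 % -618 = -604. Stack: [-604]
STORE_FAST w → w=-604. Stack: []
LOAD_FAST_LOAD_FAST w,w → push -604,-604. Stack: [-604, -604]
BINARY_OP // → -604 // -604 = 1. Stack: [1]
RETURN_VALUE → return 1.

1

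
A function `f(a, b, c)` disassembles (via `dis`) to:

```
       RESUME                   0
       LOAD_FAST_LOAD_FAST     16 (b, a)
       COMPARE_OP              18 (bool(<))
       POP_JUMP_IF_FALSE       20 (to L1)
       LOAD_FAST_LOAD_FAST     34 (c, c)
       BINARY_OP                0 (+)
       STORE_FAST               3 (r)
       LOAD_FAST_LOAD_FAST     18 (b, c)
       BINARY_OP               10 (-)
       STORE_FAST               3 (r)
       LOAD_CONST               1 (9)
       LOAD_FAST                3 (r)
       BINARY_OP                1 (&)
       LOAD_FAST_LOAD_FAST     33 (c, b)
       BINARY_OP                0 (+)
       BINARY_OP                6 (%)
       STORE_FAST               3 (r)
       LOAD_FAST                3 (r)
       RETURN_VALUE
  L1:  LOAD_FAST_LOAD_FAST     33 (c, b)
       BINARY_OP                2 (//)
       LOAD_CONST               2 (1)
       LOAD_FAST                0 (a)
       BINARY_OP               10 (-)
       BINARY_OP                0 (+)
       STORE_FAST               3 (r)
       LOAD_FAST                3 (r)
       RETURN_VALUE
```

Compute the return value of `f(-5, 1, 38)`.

LOAD_FAST_LOAD_FAST b,a → push 1,-5. Stack: [1, -5]
COMPARE_OP bool(<) → 1 vs -5 = False. Stack: [False]
POP_JUMP_IF_FALSE → pop False; jump. Stack: []
LOAD_FAST_LOAD_FAST c,b → push 38,1. Stack: [38, 1]
BINARY_OP // → 38 // 1 = 38. Stack: [38]
LOAD_CONST → push 1. Stack: [38, 1]
LOAD_FAST a → push -5. Stack: [38, 1, -5]
BINARY_OP - → 1 - -5 = 6. Stack: [38, 6]
BINARY_OP + → 38 + 6 = 44. Stack: [44]
STORE_FAST r → r=44. Stack: []
LOAD_FAST r → push 44. Stack: [44]
RETURN_VALUE → return 44.

44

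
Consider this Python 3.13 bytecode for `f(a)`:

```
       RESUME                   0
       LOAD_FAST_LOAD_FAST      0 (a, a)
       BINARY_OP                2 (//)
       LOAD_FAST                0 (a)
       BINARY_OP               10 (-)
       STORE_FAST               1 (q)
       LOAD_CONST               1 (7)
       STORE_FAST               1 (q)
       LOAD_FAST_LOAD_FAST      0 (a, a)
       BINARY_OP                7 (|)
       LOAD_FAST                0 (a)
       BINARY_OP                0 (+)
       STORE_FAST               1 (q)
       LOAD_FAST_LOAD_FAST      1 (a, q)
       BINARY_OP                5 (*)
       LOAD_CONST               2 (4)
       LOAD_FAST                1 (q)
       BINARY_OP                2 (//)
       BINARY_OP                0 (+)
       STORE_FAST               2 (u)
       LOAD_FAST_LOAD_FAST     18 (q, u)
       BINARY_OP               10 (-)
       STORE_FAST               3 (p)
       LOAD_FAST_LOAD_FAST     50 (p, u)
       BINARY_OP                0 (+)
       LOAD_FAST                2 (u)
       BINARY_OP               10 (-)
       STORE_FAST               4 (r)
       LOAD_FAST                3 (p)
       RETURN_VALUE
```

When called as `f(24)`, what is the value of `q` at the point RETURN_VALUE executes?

48

LOAD_FAST_LOAD_FAST a,a → push 24,24. Stack: [24, 24]
BINARY_OP // → 24 // 24 = 1. Stack: [1]
LOAD_FAST a → push 24. Stack: [1, 24]
BINARY_OP - → 1 - 24 = -23. Stack: [-23]
STORE_FAST q → q=-23. Stack: []
LOAD_CONST → push 7. Stack: [7]
STORE_FAST q → q=7. Stack: []
LOAD_FAST_LOAD_FAST a,a → push 24,24. Stack: [24, 24]
BINARY_OP | → 24 | 24 = 24. Stack: [24]
LOAD_FAST a → push 24. Stack: [24, 24]
BINARY_OP + → 24 + 24 = 48. Stack: [48]
STORE_FAST q → q=48. Stack: []
LOAD_FAST_LOAD_FAST a,q → push 24,48. Stack: [24, 48]
BINARY_OP * → 24 * 48 = 1152. Stack: [1152]
LOAD_CONST → push 4. Stack: [1152, 4]
LOAD_FAST q → push 48. Stack: [1152, 4, 48]
BINARY_OP // → 4 // 48 = 0. Stack: [1152, 0]
BINARY_OP + → 1152 + 0 = 1152. Stack: [1152]
STORE_FAST u → u=1152. Stack: []
LOAD_FAST_LOAD_FAST q,u → push 48,1152. Stack: [48, 1152]
BINARY_OP - → 48 - 1152 = -1104. Stack: [-1104]
STORE_FAST p → p=-1104. Stack: []
LOAD_FAST_LOAD_FAST p,u → push -1104,1152. Stack: [-1104, 1152]
BINARY_OP + → -1104 + 1152 = 48. Stack: [48]
LOAD_FAST u → push 1152. Stack: [48, 1152]
BINARY_OP - → 48 - 1152 = -1104. Stack: [-1104]
STORE_FAST r → r=-1104. Stack: []
LOAD_FAST p → push -1104. Stack: [-1104]
RETURN_VALUE → return -1104.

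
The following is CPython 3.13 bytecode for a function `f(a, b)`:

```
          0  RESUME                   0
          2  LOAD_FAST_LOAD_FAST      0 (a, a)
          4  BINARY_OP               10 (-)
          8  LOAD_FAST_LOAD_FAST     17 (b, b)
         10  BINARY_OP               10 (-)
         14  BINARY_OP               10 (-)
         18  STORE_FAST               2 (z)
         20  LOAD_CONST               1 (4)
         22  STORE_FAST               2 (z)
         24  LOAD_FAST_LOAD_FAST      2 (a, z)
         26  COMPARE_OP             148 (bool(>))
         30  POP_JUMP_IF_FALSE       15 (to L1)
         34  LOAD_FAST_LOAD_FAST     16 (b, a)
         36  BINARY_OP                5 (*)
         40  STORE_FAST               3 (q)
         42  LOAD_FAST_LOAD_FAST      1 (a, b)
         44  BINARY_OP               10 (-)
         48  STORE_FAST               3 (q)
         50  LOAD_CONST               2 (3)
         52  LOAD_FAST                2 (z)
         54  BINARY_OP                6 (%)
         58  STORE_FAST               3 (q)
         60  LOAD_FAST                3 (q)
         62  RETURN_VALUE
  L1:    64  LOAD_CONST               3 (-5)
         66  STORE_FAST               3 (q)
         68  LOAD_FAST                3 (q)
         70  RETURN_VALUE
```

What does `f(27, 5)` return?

LOAD_FAST_LOAD_FAST a,a → push 27,27. Stack: [27, 27]
BINARY_OP - → 27 - 27 = 0. Stack: [0]
LOAD_FAST_LOAD_FAST b,b → push 5,5. Stack: [0, 5, 5]
BINARY_OP - → 5 - 5 = 0. Stack: [0, 0]
BINARY_OP - → 0 - 0 = 0. Stack: [0]
STORE_FAST z → z=0. Stack: []
LOAD_CONST → push 4. Stack: [4]
STORE_FAST z → z=4. Stack: []
LOAD_FAST_LOAD_FAST a,z → push 27,4. Stack: [27, 4]
COMPARE_OP bool(>) → 27 vs 4 = True. Stack: [True]
POP_JUMP_IF_FALSE → pop True; no jump. Stack: []
LOAD_FAST_LOAD_FAST b,a → push 5,27. Stack: [5, 27]
BINARY_OP * → 5 * 27 = 135. Stack: [135]
STORE_FAST q → q=135. Stack: []
LOAD_FAST_LOAD_FAST a,b → push 27,5. Stack: [27, 5]
BINARY_OP - → 27 - 5 = 22. Stack: [22]
STORE_FAST q → q=22. Stack: []
LOAD_CONST → push 3. Stack: [3]
LOAD_FAST z → push 4. Stack: [3, 4]
BINARY_OP % → 3 % 4 = 3. Stack: [3]
STORE_FAST q → q=3. Stack: []
LOAD_FAST q → push 3. Stack: [3]
RETURN_VALUE → return 3.

3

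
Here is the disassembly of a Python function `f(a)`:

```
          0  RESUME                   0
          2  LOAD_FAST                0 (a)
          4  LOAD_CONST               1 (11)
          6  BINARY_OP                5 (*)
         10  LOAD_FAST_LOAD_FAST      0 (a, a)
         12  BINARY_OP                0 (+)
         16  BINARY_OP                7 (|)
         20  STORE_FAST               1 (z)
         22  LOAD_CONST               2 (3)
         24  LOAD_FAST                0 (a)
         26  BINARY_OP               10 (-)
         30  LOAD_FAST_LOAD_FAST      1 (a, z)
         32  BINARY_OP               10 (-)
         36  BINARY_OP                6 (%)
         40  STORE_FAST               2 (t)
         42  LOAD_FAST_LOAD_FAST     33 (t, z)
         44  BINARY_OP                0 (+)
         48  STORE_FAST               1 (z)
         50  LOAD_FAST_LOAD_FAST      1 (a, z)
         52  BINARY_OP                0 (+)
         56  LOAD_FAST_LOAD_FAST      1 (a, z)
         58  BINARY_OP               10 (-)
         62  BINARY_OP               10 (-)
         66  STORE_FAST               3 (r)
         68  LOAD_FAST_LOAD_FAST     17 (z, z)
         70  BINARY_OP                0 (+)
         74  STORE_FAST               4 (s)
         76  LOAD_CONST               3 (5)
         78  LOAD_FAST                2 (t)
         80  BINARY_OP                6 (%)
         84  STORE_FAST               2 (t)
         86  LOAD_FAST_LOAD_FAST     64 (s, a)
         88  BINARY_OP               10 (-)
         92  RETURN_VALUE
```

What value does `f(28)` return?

554

LOAD_FAST a → push 28. Stack: [28]
LOAD_CONST → push 11. Stack: [28, 11]
BINARY_OP * → 28 * 11 = 308. Stack: [308]
LOAD_FAST_LOAD_FAST a,a → push 28,28. Stack: [308, 28, 28]
BINARY_OP + → 28 + 28 = 56. Stack: [308, 56]
BINARY_OP | → 308 | 56 = 316. Stack: [316]
STORE_FAST z → z=316. Stack: []
LOAD_CONST → push 3. Stack: [3]
LOAD_FAST a → push 28. Stack: [3, 28]
BINARY_OP - → 3 - 28 = -25. Stack: [-25]
LOAD_FAST_LOAD_FAST a,z → push 28,316. Stack: [-25, 28, 316]
BINARY_OP - → 28 - 316 = -288. Stack: [-25, -288]
BINARY_OP % → -25 % -288 = -25. Stack: [-25]
STORE_FAST t → t=-25. Stack: []
LOAD_FAST_LOAD_FAST t,z → push -25,316. Stack: [-25, 316]
BINARY_OP + → -25 + 316 = 291. Stack: [291]
STORE_FAST z → z=291. Stack: []
LOAD_FAST_LOAD_FAST a,z → push 28,291. Stack: [28, 291]
BINARY_OP + → 28 + 291 = 319. Stack: [319]
LOAD_FAST_LOAD_FAST a,z → push 28,291. Stack: [319, 28, 291]
BINARY_OP - → 28 - 291 = -263. Stack: [319, -263]
BINARY_OP - → 319 - -263 = 582. Stack: [582]
STORE_FAST r → r=582. Stack: []
LOAD_FAST_LOAD_FAST z,z → push 291,291. Stack: [291, 291]
BINARY_OP + → 291 + 291 = 582. Stack: [582]
STORE_FAST s → s=582. Stack: []
LOAD_CONST → push 5. Stack: [5]
LOAD_FAST t → push -25. Stack: [5, -25]
BINARY_OP % → 5 % -25 = -20. Stack: [-20]
STORE_FAST t → t=-20. Stack: []
LOAD_FAST_LOAD_FAST s,a → push 582,28. Stack: [582, 28]
BINARY_OP - → 582 - 28 = 554. Stack: [554]
RETURN_VALUE → return 554.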